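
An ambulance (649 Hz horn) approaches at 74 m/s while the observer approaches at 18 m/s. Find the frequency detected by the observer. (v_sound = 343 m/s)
f_obs = f·(v + v_o)/(v − v_s) = 871 Hz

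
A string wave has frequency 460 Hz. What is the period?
T = 1/f = 0.002174 s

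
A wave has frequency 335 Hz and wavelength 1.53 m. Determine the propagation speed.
v = fλ = 512.5 m/s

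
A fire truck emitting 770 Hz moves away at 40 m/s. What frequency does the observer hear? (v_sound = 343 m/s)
f_obs = f·v/(v + v_s) = 689.6 Hz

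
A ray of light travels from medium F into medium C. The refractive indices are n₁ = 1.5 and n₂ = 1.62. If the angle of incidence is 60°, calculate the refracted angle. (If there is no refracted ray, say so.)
sin θ₂ = (n₁/n₂)·sin θ₁ = 0.8019 → θ₂ = 53.31°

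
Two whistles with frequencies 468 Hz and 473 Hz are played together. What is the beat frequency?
5 Hz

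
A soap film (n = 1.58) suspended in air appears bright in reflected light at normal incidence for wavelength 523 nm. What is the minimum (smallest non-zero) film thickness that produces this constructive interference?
2nt = (m − ½)λ with m = 1 → t = (m − ½)λ/(2n) = 82.75 nm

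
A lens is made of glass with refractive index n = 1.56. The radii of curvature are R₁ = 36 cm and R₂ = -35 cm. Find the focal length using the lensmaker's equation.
1/f = (n − 1)(1/R₁ − 1/R₂) → f = 31.69 cm (converging lens)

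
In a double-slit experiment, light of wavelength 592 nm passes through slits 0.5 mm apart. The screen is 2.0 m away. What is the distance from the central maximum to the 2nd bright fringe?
y = mλL/d = 4.736 mm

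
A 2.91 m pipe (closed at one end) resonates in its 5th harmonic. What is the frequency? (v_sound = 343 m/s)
fₙ = nv/(4L) = 147.3 Hz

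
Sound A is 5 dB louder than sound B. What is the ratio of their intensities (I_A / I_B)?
I_A/I_B = 10^(Δβ/10) = 3.162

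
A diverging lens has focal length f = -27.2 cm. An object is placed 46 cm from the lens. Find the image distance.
1/di = 1/f − 1/do → di = -17.09 cm (virtual image)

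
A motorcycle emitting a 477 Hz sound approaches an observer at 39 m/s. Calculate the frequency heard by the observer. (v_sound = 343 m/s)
f_obs = f·v/(v − v_s) = 538.2 Hz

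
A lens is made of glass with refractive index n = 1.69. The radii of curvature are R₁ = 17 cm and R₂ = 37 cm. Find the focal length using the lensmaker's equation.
1/f = (n − 1)(1/R₁ − 1/R₂) → f = 45.58 cm (converging lens)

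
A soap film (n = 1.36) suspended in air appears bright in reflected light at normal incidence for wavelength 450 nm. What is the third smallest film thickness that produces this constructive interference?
2nt = (m − ½)λ with m = 3 → t = (m − ½)λ/(2n) = 413.6 nm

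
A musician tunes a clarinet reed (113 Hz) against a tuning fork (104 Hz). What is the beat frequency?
9 Hz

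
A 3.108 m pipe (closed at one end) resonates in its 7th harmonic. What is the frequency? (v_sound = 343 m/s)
fₙ = nv/(4L) = 193.1 Hz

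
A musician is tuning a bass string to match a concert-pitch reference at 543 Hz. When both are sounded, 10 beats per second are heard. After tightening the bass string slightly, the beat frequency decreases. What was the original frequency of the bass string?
533 Hz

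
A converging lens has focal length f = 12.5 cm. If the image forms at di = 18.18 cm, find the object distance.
1/do = 1/f − 1/di → do = 40.01 cm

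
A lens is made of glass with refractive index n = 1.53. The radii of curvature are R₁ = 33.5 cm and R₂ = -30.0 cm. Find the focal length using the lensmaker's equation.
1/f = (n − 1)(1/R₁ − 1/R₂) → f = 29.86 cm (converging lens)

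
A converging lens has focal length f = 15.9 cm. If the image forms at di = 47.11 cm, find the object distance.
1/do = 1/f − 1/di → do = 24 cm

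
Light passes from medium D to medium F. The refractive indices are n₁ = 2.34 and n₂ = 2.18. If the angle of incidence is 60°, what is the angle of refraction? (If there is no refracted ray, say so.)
sin θ₂ = (n₁/n₂)·sin θ₁ = 0.9296 → θ₂ = 68.37°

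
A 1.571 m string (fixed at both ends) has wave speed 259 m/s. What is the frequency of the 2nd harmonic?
fₙ = nv/(2L) = 164.9 Hz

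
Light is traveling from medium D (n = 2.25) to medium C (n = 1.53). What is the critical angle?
θc = arcsin(n₂/n₁) = 42.84°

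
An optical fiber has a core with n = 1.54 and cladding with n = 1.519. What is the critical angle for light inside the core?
θc = arcsin(n_cladding/n_core) = 80.53°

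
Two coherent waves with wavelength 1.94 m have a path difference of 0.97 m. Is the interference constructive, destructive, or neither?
destructive — path difference = 0.5λ, an odd multiple of λ/2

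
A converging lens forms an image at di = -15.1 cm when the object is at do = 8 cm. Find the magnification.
M = −di/do = 1.887 (upright image)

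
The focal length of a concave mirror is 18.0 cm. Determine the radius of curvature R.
R = 2|f| = 36 cm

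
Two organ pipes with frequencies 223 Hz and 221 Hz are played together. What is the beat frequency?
2 Hz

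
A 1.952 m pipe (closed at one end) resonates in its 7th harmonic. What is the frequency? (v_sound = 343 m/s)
fₙ = nv/(4L) = 307.5 Hz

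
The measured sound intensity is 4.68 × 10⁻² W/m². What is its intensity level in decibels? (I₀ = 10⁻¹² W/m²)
β = 10·log₁₀(I/I₀) = 106.7 dB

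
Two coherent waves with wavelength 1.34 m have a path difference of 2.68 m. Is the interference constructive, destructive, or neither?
constructive — path difference = 2λ, a whole number of wavelengths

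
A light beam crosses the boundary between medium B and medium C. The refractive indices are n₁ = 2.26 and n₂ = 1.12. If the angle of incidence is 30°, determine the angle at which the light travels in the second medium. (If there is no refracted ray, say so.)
sin θ₂ = (n₁/n₂)·sin θ₁ = 1.009 > 1, so there is no refracted ray — the light undergoes total internal reflection.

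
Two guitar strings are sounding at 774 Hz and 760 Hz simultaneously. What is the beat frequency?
14 Hz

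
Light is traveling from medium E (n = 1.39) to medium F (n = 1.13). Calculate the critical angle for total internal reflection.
θc = arcsin(n₂/n₁) = 54.39°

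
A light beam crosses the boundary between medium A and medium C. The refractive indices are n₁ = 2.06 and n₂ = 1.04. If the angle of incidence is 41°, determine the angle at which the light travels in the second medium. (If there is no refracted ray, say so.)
sin θ₂ = (n₁/n₂)·sin θ₁ = 1.3 > 1, so there is no refracted ray — the light undergoes total internal reflection.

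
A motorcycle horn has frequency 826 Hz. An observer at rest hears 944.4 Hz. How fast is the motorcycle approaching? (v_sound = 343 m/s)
v_s = v·(1 − f/f_obs) = 43 m/s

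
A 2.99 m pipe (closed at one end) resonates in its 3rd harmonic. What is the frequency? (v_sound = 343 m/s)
fₙ = nv/(4L) = 86.04 Hz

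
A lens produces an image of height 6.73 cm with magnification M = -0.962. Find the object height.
ho = |hi|/|M| = 6.996 cm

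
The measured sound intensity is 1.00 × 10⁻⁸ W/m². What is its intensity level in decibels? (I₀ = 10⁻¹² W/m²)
β = 10·log₁₀(I/I₀) = 40 dB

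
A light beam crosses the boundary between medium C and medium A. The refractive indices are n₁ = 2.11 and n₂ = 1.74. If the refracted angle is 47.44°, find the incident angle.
sin θ₁ = (n₂/n₁)·sin θ₂ → θ₁ = 37.4°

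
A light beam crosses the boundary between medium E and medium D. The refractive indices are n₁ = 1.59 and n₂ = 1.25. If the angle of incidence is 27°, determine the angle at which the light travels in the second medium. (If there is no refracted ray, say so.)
sin θ₂ = (n₁/n₂)·sin θ₁ = 0.5775 → θ₂ = 35.27°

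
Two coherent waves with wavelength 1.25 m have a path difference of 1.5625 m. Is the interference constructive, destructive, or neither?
neither (partial) — path difference = 1.25λ, neither a whole number of wavelengths nor an odd multiple of λ/2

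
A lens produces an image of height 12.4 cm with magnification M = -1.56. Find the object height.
ho = |hi|/|M| = 7.949 cm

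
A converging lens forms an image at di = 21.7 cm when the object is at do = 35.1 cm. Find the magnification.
M = −di/do = -0.6182 (inverted image)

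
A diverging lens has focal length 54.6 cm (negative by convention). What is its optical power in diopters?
P = 1/f = -1.832 D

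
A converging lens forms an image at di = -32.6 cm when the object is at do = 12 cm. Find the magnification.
M = −di/do = 2.717 (upright image)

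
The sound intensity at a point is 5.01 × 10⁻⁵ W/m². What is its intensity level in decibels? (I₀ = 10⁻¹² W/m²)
β = 10·log₁₀(I/I₀) = 77 dB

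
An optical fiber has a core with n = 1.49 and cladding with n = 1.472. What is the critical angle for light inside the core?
θc = arcsin(n_cladding/n_core) = 81.09°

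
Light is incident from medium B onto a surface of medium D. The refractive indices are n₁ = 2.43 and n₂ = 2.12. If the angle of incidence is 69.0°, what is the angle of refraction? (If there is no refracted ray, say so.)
sin θ₂ = (n₁/n₂)·sin θ₁ = 1.07 > 1, so there is no refracted ray — the light undergoes total internal reflection.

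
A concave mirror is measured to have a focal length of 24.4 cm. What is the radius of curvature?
R = 2|f| = 48.8 cm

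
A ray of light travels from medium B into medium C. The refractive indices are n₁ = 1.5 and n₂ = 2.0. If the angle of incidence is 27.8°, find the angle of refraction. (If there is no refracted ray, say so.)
sin θ₂ = (n₁/n₂)·sin θ₁ = 0.3498 → θ₂ = 20.47°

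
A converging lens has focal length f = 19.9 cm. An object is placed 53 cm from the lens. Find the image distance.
1/di = 1/f − 1/do → di = 31.86 cm (real image)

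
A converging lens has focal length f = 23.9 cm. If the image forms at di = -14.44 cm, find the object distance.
1/do = 1/f − 1/di → do = 9.001 cm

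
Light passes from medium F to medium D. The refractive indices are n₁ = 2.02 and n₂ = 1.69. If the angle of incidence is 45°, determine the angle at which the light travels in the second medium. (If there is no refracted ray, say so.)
sin θ₂ = (n₁/n₂)·sin θ₁ = 0.8452 → θ₂ = 57.69°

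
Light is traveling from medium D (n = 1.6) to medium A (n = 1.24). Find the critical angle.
θc = arcsin(n₂/n₁) = 50.81°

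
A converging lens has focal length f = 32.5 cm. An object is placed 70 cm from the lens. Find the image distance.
1/di = 1/f − 1/do → di = 60.67 cm (real image)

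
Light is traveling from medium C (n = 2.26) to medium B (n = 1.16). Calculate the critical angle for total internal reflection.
θc = arcsin(n₂/n₁) = 30.88°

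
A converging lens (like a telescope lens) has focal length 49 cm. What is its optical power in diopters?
P = 1/f = 2.041 D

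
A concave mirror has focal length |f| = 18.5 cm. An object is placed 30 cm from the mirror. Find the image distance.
f = +18.5 cm (concave); 1/di = 1/f − 1/do → di = 48.26 cm (real image, in front of mirror)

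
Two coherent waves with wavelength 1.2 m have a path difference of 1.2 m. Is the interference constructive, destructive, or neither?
constructive — path difference = 1λ, a whole number of wavelengths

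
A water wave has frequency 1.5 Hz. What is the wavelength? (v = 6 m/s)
λ = v/f = 4 m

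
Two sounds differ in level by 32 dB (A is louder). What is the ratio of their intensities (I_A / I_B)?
I_A/I_B = 10^(Δβ/10) = 1585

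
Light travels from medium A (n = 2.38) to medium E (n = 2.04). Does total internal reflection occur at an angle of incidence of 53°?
θc = arcsin(n₂/n₁) = 59°; 53° < θc, so no — the ray refracts.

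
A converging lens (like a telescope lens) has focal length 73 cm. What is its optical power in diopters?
P = 1/f = 1.37 D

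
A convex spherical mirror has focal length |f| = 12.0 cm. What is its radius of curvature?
R = 2|f| = 24 cm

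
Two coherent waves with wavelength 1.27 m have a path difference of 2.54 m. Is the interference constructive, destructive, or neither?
constructive — path difference = 2λ, a whole number of wavelengths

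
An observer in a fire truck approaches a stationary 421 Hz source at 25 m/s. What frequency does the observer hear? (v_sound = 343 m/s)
f_obs = f·(v + v_o)/v = 451.7 Hz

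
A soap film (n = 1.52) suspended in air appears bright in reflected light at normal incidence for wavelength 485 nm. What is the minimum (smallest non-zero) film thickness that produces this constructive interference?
2nt = (m − ½)λ with m = 1 → t = (m − ½)λ/(2n) = 79.77 nm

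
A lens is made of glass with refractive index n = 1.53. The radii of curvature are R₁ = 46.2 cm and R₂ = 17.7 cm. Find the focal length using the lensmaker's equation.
1/f = (n − 1)(1/R₁ − 1/R₂) → f = -54.14 cm (diverging lens)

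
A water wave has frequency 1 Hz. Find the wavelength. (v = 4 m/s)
λ = v/f = 4 m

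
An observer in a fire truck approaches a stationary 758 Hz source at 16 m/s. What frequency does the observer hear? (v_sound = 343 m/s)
f_obs = f·(v + v_o)/v = 793.4 Hz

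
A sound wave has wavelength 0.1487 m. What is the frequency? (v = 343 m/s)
f = v/λ = 2307 Hz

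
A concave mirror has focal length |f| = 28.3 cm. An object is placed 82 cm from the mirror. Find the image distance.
f = +28.3 cm (concave); 1/di = 1/f − 1/do → di = 43.21 cm (real image, in front of mirror)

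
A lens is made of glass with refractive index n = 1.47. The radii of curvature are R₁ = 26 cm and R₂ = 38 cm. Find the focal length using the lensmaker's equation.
1/f = (n − 1)(1/R₁ − 1/R₂) → f = 175.2 cm (converging lens)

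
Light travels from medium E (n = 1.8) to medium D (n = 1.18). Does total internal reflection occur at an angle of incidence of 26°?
θc = arcsin(n₂/n₁) = 40.96°; 26° < θc, so no — the ray refracts.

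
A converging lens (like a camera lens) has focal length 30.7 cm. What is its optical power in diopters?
P = 1/f = 3.257 D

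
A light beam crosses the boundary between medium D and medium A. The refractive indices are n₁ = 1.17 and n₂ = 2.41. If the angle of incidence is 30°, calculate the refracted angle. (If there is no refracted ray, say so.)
sin θ₂ = (n₁/n₂)·sin θ₁ = 0.2427 → θ₂ = 14.05°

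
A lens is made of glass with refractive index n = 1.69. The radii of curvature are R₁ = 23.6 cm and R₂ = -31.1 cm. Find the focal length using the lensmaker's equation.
1/f = (n − 1)(1/R₁ − 1/R₂) → f = 19.45 cm (converging lens)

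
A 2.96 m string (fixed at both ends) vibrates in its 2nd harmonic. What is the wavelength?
λₙ = 2L/n = 2.96 m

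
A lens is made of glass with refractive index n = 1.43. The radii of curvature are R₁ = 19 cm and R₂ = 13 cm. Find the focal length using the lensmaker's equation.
1/f = (n − 1)(1/R₁ − 1/R₂) → f = -95.74 cm (diverging lens)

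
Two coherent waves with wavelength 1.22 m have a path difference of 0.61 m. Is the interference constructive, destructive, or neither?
destructive — path difference = 0.5λ, an odd multiple of λ/2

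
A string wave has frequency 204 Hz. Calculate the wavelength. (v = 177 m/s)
λ = v/f = 0.8676 m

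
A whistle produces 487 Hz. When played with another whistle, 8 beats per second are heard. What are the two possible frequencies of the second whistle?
f₂ = 487 ± 8 Hz → 495 Hz or 479 Hz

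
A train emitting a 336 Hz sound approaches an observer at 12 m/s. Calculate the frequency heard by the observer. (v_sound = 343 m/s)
f_obs = f·v/(v − v_s) = 348.2 Hz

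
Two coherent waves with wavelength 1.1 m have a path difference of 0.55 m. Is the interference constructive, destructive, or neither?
destructive — path difference = 0.5λ, an odd multiple of λ/2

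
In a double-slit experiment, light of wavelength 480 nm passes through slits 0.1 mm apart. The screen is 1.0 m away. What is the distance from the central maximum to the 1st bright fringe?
y = mλL/d = 4.8 mm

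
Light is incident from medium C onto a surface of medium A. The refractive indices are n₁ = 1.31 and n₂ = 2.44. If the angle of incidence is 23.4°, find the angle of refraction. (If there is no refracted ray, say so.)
sin θ₂ = (n₁/n₂)·sin θ₁ = 0.2132 → θ₂ = 12.31°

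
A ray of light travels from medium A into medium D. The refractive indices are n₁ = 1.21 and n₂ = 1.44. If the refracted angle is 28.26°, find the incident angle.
sin θ₁ = (n₂/n₁)·sin θ₂ → θ₁ = 34.3°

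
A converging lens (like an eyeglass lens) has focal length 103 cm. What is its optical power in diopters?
P = 1/f = 0.9709 D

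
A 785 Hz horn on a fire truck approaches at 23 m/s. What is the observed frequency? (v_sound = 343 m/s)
f_obs = f·v/(v − v_s) = 841.4 Hz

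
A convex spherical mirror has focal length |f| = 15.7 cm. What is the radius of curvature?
R = 2|f| = 31.4 cm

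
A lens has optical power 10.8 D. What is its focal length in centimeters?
f = 1/P = 9.259 cm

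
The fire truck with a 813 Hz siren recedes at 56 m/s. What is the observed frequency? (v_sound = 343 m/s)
f_obs = f·v/(v + v_s) = 698.9 Hz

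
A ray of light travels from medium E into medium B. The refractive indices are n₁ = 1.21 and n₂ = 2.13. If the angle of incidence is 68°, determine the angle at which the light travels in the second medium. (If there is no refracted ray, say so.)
sin θ₂ = (n₁/n₂)·sin θ₁ = 0.5267 → θ₂ = 31.78°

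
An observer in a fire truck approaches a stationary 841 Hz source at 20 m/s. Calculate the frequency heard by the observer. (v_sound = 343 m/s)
f_obs = f·(v + v_o)/v = 890 Hz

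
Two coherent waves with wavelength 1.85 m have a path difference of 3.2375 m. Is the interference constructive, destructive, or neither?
neither (partial) — path difference = 1.75λ, neither a whole number of wavelengths nor an odd multiple of λ/2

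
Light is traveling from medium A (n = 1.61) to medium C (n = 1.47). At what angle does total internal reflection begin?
θc = arcsin(n₂/n₁) = 65.93°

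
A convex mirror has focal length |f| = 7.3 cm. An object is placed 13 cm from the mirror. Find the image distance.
f = −7.3 cm (convex); 1/di = 1/f − 1/do → di = -4.675 cm (virtual image, behind mirror)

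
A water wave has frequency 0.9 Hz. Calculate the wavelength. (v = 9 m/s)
λ = v/f = 10 m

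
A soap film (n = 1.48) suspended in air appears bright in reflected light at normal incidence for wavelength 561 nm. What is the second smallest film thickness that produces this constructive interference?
2nt = (m − ½)λ with m = 2 → t = (m − ½)λ/(2n) = 284.3 nm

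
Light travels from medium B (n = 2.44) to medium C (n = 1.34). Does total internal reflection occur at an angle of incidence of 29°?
θc = arcsin(n₂/n₁) = 33.31°; 29° < θc, so no — the ray refracts.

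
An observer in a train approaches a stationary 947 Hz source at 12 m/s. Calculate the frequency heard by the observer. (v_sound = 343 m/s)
f_obs = f·(v + v_o)/v = 980.1 Hz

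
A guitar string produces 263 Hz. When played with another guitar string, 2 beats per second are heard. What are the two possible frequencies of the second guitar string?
f₂ = 263 ± 2 Hz → 265 Hz or 261 Hz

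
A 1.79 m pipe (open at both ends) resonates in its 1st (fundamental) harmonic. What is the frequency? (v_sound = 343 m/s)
fₙ = nv/(2L) = 95.81 Hz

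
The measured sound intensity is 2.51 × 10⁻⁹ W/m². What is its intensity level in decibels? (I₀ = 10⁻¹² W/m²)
β = 10·log₁₀(I/I₀) = 34 dB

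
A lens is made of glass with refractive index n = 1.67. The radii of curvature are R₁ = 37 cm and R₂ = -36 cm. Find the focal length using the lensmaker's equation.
1/f = (n − 1)(1/R₁ − 1/R₂) → f = 27.23 cm (converging lens)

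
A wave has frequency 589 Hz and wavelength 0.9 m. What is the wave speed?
v = fλ = 530.1 m/s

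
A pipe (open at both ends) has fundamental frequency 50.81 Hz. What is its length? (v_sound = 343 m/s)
L = v/(2f₁) = 3.375 m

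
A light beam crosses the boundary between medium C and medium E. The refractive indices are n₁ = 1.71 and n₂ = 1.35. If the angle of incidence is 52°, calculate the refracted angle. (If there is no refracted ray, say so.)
sin θ₂ = (n₁/n₂)·sin θ₁ = 0.9981 → θ₂ = 86.51°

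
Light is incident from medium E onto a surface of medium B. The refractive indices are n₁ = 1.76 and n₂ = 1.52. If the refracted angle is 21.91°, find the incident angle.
sin θ₁ = (n₂/n₁)·sin θ₂ → θ₁ = 18.8°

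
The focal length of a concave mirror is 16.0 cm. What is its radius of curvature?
R = 2|f| = 32 cm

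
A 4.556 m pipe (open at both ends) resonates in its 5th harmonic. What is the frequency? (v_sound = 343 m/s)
fₙ = nv/(2L) = 188.2 Hz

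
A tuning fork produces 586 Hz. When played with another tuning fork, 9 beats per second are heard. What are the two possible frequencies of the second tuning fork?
f₂ = 586 ± 9 Hz → 595 Hz or 577 Hz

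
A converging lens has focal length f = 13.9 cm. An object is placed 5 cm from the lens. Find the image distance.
1/di = 1/f − 1/do → di = -7.809 cm (virtual image)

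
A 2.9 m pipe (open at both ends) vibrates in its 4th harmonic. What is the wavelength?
λₙ = 2L/n = 1.45 m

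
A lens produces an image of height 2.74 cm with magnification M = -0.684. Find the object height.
ho = |hi|/|M| = 4.006 cm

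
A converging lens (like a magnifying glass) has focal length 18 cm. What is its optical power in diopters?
P = 1/f = 5.556 D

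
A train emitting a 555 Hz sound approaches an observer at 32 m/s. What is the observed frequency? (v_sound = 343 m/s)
f_obs = f·v/(v − v_s) = 612.1 Hz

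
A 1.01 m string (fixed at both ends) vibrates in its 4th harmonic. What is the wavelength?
λₙ = 2L/n = 0.505 m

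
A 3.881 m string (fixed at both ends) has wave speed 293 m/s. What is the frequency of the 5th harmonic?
fₙ = nv/(2L) = 188.7 Hz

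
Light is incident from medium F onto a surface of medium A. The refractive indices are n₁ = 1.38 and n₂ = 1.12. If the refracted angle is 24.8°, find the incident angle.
sin θ₁ = (n₂/n₁)·sin θ₂ → θ₁ = 19.9°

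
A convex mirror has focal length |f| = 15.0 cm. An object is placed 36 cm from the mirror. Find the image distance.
f = −15.0 cm (convex); 1/di = 1/f − 1/do → di = -10.59 cm (virtual image, behind mirror)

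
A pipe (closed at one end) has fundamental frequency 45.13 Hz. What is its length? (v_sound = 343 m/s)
L = v/(4f₁) = 1.9 m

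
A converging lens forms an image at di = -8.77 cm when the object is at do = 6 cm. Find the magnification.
M = −di/do = 1.462 (upright image)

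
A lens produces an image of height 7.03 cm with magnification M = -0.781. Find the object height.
ho = |hi|/|M| = 9.001 cm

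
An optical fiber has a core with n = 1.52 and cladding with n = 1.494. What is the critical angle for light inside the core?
θc = arcsin(n_cladding/n_core) = 79.39°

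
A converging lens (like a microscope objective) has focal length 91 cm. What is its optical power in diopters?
P = 1/f = 1.099 D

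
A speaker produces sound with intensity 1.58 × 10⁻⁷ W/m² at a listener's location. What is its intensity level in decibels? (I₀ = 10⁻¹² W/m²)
β = 10·log₁₀(I/I₀) = 51.99 dB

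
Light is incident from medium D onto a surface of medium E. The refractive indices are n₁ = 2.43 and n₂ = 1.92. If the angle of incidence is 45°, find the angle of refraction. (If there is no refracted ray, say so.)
sin θ₂ = (n₁/n₂)·sin θ₁ = 0.8949 → θ₂ = 63.5°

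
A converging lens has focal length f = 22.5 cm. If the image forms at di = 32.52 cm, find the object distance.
1/do = 1/f − 1/di → do = 73.02 cm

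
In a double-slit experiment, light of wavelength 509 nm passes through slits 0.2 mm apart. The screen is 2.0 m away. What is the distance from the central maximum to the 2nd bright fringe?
y = mλL/d = 10.18 mm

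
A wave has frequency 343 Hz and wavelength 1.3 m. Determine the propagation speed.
v = fλ = 445.9 m/s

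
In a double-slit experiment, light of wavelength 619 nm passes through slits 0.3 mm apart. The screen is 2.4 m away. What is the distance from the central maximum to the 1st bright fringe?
y = mλL/d = 4.952 mm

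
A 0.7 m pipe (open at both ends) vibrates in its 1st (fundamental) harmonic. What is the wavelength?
λₙ = 2L/n = 1.4 m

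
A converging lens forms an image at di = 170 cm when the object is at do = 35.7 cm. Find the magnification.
M = −di/do = -4.762 (inverted image)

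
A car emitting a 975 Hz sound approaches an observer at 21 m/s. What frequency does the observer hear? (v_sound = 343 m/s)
f_obs = f·v/(v − v_s) = 1039 Hz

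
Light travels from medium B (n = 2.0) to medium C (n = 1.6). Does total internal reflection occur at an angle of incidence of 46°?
θc = arcsin(n₂/n₁) = 53.13°; 46° < θc, so no — the ray refracts.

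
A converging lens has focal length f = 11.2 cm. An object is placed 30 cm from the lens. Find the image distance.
1/di = 1/f − 1/do → di = 17.87 cm (real image)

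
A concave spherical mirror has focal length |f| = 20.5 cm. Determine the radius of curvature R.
R = 2|f| = 41 cm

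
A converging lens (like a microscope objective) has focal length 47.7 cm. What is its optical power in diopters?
P = 1/f = 2.096 D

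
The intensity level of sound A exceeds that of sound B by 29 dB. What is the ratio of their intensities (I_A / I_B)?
I_A/I_B = 10^(Δβ/10) = 794.3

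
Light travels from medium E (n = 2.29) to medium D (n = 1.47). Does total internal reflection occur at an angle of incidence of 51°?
θc = arcsin(n₂/n₁) = 39.94°; 51° > θc, so yes — total internal reflection.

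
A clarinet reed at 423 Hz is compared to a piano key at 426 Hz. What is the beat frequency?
3 Hz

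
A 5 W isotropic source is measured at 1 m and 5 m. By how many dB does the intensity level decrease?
Δβ = 20·log₁₀(r₂/r₁) = 13.98 dB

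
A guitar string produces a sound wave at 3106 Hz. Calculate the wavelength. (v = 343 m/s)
λ = v/f = 0.1104 m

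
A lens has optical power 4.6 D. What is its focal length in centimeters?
f = 1/P = 21.74 cm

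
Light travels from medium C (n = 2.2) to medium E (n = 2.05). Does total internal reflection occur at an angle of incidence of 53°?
θc = arcsin(n₂/n₁) = 68.72°; 53° < θc, so no — the ray refracts.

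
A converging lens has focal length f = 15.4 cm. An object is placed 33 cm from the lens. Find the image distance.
1/di = 1/f − 1/do → di = 28.88 cm (real image)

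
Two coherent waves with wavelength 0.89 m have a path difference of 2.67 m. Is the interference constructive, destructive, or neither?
constructive — path difference = 3λ, a whole number of wavelengths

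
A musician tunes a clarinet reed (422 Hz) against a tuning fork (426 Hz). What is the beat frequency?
4 Hz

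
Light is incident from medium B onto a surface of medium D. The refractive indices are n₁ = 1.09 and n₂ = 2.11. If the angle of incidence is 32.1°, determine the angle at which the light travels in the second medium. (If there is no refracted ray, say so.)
sin θ₂ = (n₁/n₂)·sin θ₁ = 0.2745 → θ₂ = 15.93°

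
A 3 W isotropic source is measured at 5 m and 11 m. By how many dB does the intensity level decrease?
Δβ = 20·log₁₀(r₂/r₁) = 6.848 dB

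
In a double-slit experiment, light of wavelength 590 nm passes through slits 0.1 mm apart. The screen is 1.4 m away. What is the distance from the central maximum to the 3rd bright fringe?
y = mλL/d = 24.78 mm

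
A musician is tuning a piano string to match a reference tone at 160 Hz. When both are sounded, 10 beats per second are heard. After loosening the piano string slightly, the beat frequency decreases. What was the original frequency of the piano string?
170 Hz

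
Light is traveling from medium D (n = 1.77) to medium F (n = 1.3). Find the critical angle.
θc = arcsin(n₂/n₁) = 47.26°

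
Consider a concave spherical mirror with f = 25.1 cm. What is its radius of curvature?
R = 2|f| = 50.2 cm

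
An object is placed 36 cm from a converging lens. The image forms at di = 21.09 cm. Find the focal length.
1/f = 1/do + 1/di → f = 13.3 cm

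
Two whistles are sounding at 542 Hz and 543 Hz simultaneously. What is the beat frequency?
1 Hz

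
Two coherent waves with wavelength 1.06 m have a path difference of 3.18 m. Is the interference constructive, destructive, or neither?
constructive — path difference = 3λ, a whole number of wavelengths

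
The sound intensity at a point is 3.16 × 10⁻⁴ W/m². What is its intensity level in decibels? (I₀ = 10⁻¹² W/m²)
β = 10·log₁₀(I/I₀) = 85 dB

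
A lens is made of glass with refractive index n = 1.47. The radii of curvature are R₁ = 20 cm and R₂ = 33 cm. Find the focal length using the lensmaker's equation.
1/f = (n − 1)(1/R₁ − 1/R₂) → f = 108 cm (converging lens)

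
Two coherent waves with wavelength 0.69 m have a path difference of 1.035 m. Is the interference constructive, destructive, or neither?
destructive — path difference = 1.5λ, an odd multiple of λ/2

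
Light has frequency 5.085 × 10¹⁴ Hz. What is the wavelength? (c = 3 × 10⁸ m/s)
λ = c/f = 590 nm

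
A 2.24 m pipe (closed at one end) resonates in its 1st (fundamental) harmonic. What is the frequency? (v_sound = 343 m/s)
fₙ = nv/(4L) = 38.28 Hz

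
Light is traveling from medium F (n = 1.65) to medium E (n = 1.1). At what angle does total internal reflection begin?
θc = arcsin(n₂/n₁) = 41.81°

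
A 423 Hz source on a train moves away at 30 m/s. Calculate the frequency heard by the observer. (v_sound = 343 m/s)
f_obs = f·v/(v + v_s) = 389 Hz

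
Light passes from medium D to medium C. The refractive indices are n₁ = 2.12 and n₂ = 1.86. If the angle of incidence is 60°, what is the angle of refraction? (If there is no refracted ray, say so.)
sin θ₂ = (n₁/n₂)·sin θ₁ = 0.9871 → θ₂ = 80.78°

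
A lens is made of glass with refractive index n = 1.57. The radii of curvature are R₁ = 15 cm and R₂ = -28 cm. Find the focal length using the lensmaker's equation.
1/f = (n − 1)(1/R₁ − 1/R₂) → f = 17.14 cm (converging lens)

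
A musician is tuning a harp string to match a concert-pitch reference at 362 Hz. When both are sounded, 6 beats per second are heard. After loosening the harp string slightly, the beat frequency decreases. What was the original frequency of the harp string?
368 Hz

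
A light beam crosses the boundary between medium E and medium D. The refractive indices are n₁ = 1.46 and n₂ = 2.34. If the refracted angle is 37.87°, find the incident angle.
sin θ₁ = (n₂/n₁)·sin θ₂ → θ₁ = 79.7°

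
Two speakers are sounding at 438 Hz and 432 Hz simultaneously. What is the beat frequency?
6 Hz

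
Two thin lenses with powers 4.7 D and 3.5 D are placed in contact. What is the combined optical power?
P_total = P₁ + P₂ = 8.2 D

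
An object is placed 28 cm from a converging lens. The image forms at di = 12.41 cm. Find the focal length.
1/f = 1/do + 1/di → f = 8.599 cm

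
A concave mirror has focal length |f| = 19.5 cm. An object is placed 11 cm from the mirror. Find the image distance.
f = +19.5 cm (concave); 1/di = 1/f − 1/do → di = -25.24 cm (virtual image, behind mirror)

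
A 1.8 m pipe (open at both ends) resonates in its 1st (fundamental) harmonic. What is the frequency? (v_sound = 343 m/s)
fₙ = nv/(2L) = 95.28 Hz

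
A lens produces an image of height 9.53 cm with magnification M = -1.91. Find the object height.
ho = |hi|/|M| = 4.99 cm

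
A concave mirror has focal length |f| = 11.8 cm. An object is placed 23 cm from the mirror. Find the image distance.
f = +11.8 cm (concave); 1/di = 1/f − 1/do → di = 24.23 cm (real image, in front of mirror)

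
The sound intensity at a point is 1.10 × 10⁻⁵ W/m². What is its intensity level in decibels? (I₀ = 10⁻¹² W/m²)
β = 10·log₁₀(I/I₀) = 70.41 dB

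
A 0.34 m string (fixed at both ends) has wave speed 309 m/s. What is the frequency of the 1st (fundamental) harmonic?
fₙ = nv/(2L) = 454.4 Hz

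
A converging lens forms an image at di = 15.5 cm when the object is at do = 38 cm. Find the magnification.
M = −di/do = -0.4079 (inverted image)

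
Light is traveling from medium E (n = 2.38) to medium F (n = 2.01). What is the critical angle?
θc = arcsin(n₂/n₁) = 57.62°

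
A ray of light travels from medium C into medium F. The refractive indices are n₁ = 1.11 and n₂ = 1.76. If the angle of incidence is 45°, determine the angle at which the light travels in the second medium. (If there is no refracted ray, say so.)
sin θ₂ = (n₁/n₂)·sin θ₁ = 0.446 → θ₂ = 26.48°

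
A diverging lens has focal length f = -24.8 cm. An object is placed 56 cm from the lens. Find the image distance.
1/di = 1/f − 1/do → di = -17.19 cm (virtual image)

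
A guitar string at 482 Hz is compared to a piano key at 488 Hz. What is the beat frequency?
6 Hz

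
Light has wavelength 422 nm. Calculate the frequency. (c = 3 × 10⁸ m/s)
f = c/λ = 7.109 × 10¹⁴ Hz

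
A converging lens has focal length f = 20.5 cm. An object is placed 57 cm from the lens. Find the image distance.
1/di = 1/f − 1/do → di = 32.01 cm (real image)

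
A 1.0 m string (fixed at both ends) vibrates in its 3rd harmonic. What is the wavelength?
λₙ = 2L/n = 0.6667 m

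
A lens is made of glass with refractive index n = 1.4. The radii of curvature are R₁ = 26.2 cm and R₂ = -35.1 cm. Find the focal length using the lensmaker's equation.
1/f = (n − 1)(1/R₁ − 1/R₂) → f = 37.5 cm (converging lens)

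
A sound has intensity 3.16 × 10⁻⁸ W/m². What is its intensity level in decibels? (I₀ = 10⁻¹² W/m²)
β = 10·log₁₀(I/I₀) = 45 dB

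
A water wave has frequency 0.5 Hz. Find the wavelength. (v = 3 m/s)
λ = v/f = 6 m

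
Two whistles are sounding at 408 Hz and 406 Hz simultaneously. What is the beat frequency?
2 Hz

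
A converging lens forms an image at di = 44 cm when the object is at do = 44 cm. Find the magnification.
M = −di/do = -1 (inverted image)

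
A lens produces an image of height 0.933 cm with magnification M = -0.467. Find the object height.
ho = |hi|/|M| = 1.998 cm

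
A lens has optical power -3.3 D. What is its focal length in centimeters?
f = 1/P = -30.3 cm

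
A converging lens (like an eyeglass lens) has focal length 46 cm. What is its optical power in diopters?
P = 1/f = 2.174 D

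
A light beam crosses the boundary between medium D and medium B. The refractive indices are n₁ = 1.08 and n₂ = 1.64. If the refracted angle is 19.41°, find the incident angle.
sin θ₁ = (n₂/n₁)·sin θ₂ → θ₁ = 30.31°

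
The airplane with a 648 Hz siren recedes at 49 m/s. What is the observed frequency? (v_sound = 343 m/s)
f_obs = f·v/(v + v_s) = 567 Hz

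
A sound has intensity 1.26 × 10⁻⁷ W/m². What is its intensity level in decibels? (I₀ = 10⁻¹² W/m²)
β = 10·log₁₀(I/I₀) = 51 dB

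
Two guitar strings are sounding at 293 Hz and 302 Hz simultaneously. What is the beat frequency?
9 Hz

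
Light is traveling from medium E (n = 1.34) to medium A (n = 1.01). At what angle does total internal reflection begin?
θc = arcsin(n₂/n₁) = 48.91°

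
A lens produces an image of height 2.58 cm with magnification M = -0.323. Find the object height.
ho = |hi|/|M| = 7.988 cm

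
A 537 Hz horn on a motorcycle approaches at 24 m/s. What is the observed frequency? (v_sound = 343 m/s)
f_obs = f·v/(v − v_s) = 577.4 Hz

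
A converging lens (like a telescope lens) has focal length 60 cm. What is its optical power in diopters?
P = 1/f = 1.667 D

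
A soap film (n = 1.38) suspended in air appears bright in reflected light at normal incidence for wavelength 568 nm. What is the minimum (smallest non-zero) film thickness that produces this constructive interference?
2nt = (m − ½)λ with m = 1 → t = (m − ½)λ/(2n) = 102.9 nm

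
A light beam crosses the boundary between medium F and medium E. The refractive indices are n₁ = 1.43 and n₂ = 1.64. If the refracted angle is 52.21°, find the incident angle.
sin θ₁ = (n₂/n₁)·sin θ₂ → θ₁ = 65°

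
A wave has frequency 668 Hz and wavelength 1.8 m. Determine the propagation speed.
v = fλ = 1202 m/s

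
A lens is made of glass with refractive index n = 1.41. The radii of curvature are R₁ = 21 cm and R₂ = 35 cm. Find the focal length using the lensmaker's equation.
1/f = (n − 1)(1/R₁ − 1/R₂) → f = 128 cm (converging lens)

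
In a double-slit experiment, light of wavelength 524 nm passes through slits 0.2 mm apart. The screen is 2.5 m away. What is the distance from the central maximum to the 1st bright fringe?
y = mλL/d = 6.55 mm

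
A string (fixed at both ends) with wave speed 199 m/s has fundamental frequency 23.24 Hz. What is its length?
L = v/(2f₁) = 4.281 m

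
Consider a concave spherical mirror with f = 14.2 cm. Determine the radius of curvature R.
R = 2|f| = 28.4 cm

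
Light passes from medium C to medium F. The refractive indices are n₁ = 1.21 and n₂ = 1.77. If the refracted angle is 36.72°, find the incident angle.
sin θ₁ = (n₂/n₁)·sin θ₂ → θ₁ = 61°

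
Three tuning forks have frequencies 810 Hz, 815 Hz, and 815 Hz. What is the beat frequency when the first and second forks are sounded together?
5 Hz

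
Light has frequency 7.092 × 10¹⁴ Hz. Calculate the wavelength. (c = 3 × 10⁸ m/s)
λ = c/f = 423 nm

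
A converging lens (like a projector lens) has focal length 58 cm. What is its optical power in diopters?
P = 1/f = 1.724 D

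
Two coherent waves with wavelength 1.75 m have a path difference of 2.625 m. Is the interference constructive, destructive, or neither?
destructive — path difference = 1.5λ, an odd multiple of λ/2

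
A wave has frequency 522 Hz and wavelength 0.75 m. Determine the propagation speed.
v = fλ = 391.5 m/s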